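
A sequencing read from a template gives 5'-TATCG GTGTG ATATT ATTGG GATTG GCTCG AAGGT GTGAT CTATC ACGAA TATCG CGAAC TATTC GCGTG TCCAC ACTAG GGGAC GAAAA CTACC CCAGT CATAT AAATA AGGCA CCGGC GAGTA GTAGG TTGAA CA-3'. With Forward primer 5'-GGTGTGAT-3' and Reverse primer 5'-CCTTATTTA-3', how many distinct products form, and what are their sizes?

Two products: 109 bp, 81 bp

The forward primer GGTGTGAT matches the top strand at positions 5–12, 33–40.
The reverse primer's reverse complement is TAAATAAGG, matching at positions 105–113.
Each forward site pairs with the reverse site to give a product ending at position 113: sizes 109, 81 bp.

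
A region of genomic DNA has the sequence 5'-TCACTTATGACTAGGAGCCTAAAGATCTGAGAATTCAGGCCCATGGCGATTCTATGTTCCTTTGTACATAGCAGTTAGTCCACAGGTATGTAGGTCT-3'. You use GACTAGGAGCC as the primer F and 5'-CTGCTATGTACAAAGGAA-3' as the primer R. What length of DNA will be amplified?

66 bp

Scanning the template, GACTAGGAGCC occurs at positions 9–19; this primer anneals to the bottom strand there with its 3' end pointing downstream.
Reverse complement of the reverse primer: TTCCTTTGTACATAGCAG. This occurs on the top strand at positions 57–74.
Product length = (reverse-primer end) − (forward-primer start) + 1 = 74 − 9 + 1 = 66 bp.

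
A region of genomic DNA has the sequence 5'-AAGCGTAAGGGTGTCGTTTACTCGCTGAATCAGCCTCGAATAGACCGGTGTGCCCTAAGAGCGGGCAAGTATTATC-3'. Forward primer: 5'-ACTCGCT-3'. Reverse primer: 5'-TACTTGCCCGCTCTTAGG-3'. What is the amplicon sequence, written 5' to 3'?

5'-ACTCGCTGAATCAGCCTCGAATAGACCGGTGTGCCCTAAGAGCGGGCAAGTA-3'

The forward primer matches the template at positions 20–26.
Reverse complement of the reverse primer: CCTAAGAGCGGGCAAGTA. This occurs on the top strand at positions 54–71.
The product is the template from position 20 through 71 (52 bp).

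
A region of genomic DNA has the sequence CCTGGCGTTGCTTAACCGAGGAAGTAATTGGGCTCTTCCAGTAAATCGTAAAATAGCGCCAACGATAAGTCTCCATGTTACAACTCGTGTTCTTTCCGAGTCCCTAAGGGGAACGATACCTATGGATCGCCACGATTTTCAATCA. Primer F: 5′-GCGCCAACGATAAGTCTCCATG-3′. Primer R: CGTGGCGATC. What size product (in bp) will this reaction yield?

Forward primer GCGCCAACGATAAGTCTCCATG is found on the top strand at positions 56–77.
Reverse complement of the reverse primer: GATCGCCACG. This occurs on the top strand at positions 125–134.
The product runs from position 56 to position 134, so its length is 134 − 56 + 1 = 79 bp.

79 bp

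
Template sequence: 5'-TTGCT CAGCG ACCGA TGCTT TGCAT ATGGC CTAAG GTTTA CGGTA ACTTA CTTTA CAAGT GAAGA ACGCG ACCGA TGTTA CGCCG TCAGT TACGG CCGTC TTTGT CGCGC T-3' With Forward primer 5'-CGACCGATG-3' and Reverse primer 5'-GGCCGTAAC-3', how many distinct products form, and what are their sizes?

The forward primer CGACCGATG matches the top strand at positions 9–17, 69–77.
The reverse primer's reverse complement is GTTACGGCC, matching at positions 89–97.
Each forward site pairs with the reverse site to give a product ending at position 97: sizes 89, 29 bp.

Two products: 89 bp, 29 bp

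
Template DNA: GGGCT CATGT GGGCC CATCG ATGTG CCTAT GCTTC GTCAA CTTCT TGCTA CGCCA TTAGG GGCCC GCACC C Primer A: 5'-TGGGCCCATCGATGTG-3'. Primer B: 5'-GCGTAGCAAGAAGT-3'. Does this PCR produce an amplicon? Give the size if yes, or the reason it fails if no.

Primer A (TGGGCCCATCGATGTG) matches the top strand at positions 10–25; it acts as a forward primer.
Primer B's reverse complement is ACTTCTTGCTACGC, matching the top strand at positions 40–53; it acts as a reverse primer.
The 3' ends face each other across positions 10–53, giving a 44 bp product.

Yes — a 44 bp product.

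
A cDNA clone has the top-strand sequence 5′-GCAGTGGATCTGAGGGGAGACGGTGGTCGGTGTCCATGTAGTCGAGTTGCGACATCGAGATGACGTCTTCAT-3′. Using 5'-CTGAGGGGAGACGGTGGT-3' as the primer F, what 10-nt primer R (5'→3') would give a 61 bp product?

The forward primer binds at positions 10–27, so a 61 bp product ends at position 10 + 61 − 1 = 70.
The reverse primer anneals to the top strand over positions 61–70, i.e. to TGACGTCTTC.
Its sequence written 5'→3' is the reverse complement: GAAGACGTCA.

5'-GAAGACGTCA-3'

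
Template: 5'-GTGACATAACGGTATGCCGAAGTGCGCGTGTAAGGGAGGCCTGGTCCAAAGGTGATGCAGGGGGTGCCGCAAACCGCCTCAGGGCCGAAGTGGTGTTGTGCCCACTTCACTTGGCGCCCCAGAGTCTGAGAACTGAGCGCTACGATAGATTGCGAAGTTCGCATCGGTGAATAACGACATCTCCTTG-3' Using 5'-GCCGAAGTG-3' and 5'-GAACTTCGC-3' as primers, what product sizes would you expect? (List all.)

145 bp, 77 bp

The forward primer GCCGAAGTG matches the top strand at positions 16–24, 84–92.
The reverse primer's reverse complement is GCGAAGTTC, matching at positions 152–160.
Each forward site pairs with the reverse site to give a product ending at position 160: sizes 145, 77 bp.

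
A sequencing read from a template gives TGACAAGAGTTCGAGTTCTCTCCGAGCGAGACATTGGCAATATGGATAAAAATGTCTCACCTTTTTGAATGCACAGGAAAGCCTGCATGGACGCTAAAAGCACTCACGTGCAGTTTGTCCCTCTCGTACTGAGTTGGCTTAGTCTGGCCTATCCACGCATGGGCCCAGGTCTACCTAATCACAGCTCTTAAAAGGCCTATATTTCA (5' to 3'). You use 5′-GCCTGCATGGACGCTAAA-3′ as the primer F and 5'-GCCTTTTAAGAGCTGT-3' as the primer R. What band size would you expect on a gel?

116 bp

Forward primer GCCTGCATGGACGCTAAA is found on the top strand at positions 81–98.
Taking the reverse complement of GCCTTTTAAGAGCTGT gives ACAGCTCTTAAAAGGC, found at positions 181–196 on the template; the primer anneals here to the top strand with its 3' end pointing upstream.
Product length = (reverse-primer end) − (forward-primer start) + 1 = 196 − 81 + 1 = 116 bp.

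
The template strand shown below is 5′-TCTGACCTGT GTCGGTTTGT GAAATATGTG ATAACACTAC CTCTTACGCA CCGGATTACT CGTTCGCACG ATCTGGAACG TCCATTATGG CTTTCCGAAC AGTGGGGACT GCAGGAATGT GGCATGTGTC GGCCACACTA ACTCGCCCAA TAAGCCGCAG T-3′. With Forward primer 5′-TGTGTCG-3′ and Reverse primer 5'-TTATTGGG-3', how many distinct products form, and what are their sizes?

The forward primer TGTGTCG matches the top strand at positions 8–14, 125–131.
The reverse primer's reverse complement is CCCAATAA, matching at positions 146–153.
Each forward site pairs with the reverse site to give a product ending at position 153: sizes 146, 29 bp.

Two products: 146 bp, 29 bp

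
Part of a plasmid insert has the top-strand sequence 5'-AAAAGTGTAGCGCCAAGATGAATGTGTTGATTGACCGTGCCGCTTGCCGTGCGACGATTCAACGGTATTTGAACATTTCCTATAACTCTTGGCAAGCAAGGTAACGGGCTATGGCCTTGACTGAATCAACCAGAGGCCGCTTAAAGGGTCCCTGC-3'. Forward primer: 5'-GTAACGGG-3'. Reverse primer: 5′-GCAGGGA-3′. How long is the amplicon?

Scanning the template, GTAACGGG occurs at positions 101–108; this primer anneals to the bottom strand there with its 3' end pointing downstream.
The reverse primer's reverse complement is TCCCTGC, which matches the template at positions 149–155.
Amplicon spans positions 101–155: 55 bp.

55 bp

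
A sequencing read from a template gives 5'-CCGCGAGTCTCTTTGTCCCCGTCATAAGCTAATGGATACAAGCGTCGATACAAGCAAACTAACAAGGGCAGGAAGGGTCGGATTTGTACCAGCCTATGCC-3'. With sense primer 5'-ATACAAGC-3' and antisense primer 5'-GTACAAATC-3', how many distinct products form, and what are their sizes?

The forward primer ATACAAGC matches the top strand at positions 36–43, 48–55.
The reverse primer's reverse complement is GATTTGTAC, matching at positions 81–89.
Each forward site pairs with the reverse site to give a product ending at position 89: sizes 54, 42 bp.

Two products: 54 bp, 42 bp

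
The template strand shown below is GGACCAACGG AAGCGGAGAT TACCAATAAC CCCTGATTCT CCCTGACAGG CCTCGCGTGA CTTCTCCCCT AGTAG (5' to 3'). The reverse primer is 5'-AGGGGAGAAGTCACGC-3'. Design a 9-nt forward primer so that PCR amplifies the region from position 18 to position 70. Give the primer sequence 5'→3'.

The reverse primer's reverse complement GCGTGACTTCTCCCCT matches the template at positions 55–70; the product starts at position 18.
The forward primer is identical to the top strand over positions 18–26: GATTACCAA.

5'-GATTACCAA-3'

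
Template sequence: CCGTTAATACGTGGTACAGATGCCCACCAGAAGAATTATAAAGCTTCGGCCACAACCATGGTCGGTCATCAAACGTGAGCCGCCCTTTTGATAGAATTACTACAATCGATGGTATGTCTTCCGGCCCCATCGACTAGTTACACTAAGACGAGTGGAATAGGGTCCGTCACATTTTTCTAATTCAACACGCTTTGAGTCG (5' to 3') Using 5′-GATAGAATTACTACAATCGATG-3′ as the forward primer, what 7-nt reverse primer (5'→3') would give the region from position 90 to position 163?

5'-ACCCTAT-3'

The product's 3' end on the top strand is position 163.
The reverse primer anneals to the top strand over positions 157–163, i.e. to ATAGGGT.
Its sequence written 5'→3' is the reverse complement: ACCCTAT.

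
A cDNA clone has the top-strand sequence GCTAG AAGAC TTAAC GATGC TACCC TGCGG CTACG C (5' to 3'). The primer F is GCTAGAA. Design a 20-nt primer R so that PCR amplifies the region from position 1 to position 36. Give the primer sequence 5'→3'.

5'-GCGTAGCCGCAGGGTAGCAT-3'

The product's 3' end on the top strand is position 36.
The reverse primer anneals to the top strand over positions 17–36, i.e. to ATGCTACCCTGCGGCTACGC.
Its sequence written 5'→3' is the reverse complement: GCGTAGCCGCAGGGTAGCAT.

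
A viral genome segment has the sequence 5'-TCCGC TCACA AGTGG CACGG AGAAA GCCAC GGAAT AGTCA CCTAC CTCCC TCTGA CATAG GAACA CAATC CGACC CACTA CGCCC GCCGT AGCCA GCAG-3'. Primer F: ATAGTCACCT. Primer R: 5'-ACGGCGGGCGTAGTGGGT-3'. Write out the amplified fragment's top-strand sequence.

Forward primer ATAGTCACCT is found on the top strand at positions 34–43.
Taking the reverse complement of ACGGCGGGCGTAGTGGGT gives ACCCACTACGCCCGCCGT, found at positions 73–90 on the template; the primer anneals here to the top strand with its 3' end pointing upstream.
The product is the template from position 34 through 90 (57 bp).

5'-ATAGTCACCTACCTCCCTCTGACATAGGAACACAATCCGACCCACTACGCCCGCCGT-3'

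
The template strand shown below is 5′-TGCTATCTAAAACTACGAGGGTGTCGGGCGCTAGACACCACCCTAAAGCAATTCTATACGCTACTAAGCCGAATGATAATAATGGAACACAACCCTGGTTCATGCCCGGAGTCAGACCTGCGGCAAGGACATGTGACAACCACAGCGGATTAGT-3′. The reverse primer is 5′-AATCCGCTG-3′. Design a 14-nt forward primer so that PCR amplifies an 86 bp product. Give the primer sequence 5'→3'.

The reverse primer's reverse complement CAGCGGATT matches the template at positions 143–151, so the product ends at position 151.
An 86 bp product then starts at position 151 − 86 + 1 = 66.
The forward primer is identical to the top strand there: AAGCCGAATGATAA.

5'-AAGCCGAATGATAA-3'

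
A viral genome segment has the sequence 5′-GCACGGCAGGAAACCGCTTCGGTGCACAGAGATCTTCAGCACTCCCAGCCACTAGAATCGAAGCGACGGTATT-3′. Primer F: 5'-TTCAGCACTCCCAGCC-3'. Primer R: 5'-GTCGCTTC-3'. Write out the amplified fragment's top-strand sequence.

Scanning the template, TTCAGCACTCCCAGCC occurs at positions 35–50; this primer anneals to the bottom strand there with its 3' end pointing downstream.
The reverse primer's reverse complement is GAAGCGAC, which matches the template at positions 60–67.
The product is the template from position 35 through 67 (33 bp).

5'-TTCAGCACTCCCAGCCACTAGAATCGAAGCGAC-3'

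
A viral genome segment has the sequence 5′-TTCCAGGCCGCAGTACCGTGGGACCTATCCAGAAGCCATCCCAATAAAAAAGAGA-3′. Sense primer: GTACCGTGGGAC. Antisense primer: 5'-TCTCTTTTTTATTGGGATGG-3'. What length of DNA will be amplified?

Forward primer GTACCGTGGGAC is found on the top strand at positions 13–24.
Taking the reverse complement of TCTCTTTTTTATTGGGATGG gives CCATCCCAATAAAAAAGAGA, found at positions 36–55 on the template; the primer anneals here to the top strand with its 3' end pointing upstream.
Amplicon spans positions 13–55: 43 bp.

43 bp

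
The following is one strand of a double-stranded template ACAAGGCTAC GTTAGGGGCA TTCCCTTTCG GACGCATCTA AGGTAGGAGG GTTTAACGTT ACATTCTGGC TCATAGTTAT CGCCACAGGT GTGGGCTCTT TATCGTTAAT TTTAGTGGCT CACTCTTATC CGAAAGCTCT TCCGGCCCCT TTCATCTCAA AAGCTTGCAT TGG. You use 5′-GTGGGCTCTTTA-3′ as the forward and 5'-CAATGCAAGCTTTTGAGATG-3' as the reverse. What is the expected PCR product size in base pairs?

The forward primer matches the template at positions 91–102.
Reverse complement of the reverse primer: CATCTCAAAAGCTTGCATTG. This occurs on the top strand at positions 153–172.
Product length = (reverse-primer end) − (forward-primer start) + 1 = 172 − 91 + 1 = 82 bp.

82 bp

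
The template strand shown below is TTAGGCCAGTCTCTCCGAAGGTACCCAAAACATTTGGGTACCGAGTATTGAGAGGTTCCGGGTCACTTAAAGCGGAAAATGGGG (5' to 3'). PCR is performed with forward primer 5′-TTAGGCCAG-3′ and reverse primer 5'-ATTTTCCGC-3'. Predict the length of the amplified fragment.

The forward primer matches the template at positions 1–9.
The reverse primer's reverse complement is GCGGAAAAT, which matches the template at positions 72–80.
The product runs from position 1 to position 80, so its length is 80 − 1 + 1 = 80 bp.

80 bp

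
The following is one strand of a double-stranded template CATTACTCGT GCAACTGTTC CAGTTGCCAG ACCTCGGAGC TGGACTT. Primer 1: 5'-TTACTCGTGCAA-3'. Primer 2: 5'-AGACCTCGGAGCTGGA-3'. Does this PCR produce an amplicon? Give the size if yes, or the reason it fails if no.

Primer 1 (TTACTCGTGCAA) matches the top strand at positions 3–14 (3' end points downstream).
Primer 2 (AGACCTCGGAGCTGGA) also matches the top strand directly, at positions 29–44 — its reverse complement TCCAGCTCCGAGGTCT is not present.
Both primers anneal to the bottom strand with 3' ends pointing the same way, so neither can prime synthesis back toward the other.

No product — both primers anneal to the same strand and extend in the same direction.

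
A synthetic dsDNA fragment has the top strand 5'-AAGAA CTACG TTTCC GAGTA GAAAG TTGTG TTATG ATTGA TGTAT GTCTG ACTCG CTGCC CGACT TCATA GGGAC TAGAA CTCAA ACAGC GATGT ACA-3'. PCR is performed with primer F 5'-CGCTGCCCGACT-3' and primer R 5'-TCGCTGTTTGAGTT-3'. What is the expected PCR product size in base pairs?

39 bp

The forward primer matches the template at positions 54–65.
Reverse complement of the reverse primer: AACTCAAACAGCGA. This occurs on the top strand at positions 79–92.
Amplicon spans positions 54–92: 39 bp.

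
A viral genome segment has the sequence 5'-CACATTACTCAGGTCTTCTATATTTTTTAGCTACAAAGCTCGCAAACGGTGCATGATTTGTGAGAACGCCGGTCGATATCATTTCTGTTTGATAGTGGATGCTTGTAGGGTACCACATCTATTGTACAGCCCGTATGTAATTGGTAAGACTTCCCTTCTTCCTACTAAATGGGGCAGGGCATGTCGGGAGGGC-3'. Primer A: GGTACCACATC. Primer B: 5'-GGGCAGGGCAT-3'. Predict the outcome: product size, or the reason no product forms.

No product — both primers anneal to the same strand and extend in the same direction.

Primer A (GGTACCACATC) matches the top strand at positions 109–119 (3' end points downstream).
Primer B (GGGCAGGGCAT) also matches the top strand directly, at positions 172–182 — its reverse complement ATGCCCTGCCC is not present.
Both primers anneal to the bottom strand with 3' ends pointing the same way, so neither can prime synthesis back toward the other.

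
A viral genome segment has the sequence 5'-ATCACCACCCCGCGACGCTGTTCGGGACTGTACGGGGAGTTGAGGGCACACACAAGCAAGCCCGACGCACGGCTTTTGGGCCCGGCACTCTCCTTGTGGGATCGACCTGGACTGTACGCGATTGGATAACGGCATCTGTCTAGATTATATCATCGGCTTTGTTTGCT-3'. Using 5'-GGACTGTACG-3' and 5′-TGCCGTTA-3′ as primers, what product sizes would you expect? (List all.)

110 bp, 26 bp

The forward primer GGACTGTACG matches the top strand at positions 25–34, 109–118.
The reverse primer's reverse complement is TAACGGCA, matching at positions 127–134.
Each forward site pairs with the reverse site to give a product ending at position 134: sizes 110, 26 bp.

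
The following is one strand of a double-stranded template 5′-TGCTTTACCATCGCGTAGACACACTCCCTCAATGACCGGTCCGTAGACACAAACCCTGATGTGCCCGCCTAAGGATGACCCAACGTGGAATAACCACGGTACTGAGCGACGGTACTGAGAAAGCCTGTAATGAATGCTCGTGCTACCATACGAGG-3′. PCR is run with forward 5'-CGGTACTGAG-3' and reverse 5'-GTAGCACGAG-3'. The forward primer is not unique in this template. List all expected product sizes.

The forward primer CGGTACTGAG matches the top strand at positions 97–106, 110–119.
The reverse primer's reverse complement is CTCGTGCTAC, matching at positions 137–146.
Each forward site pairs with the reverse site to give a product ending at position 146: sizes 50, 37 bp.

50 bp, 37 bp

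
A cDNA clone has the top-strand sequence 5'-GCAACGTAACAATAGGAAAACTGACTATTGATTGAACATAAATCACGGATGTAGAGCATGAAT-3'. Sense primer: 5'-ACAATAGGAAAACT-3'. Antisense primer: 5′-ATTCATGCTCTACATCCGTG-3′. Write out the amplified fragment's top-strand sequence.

5'-ACAATAGGAAAACTGACTATTGATTGAACATAAATCACGGATGTAGAGCATGAAT-3'

Forward primer ACAATAGGAAAACT is found on the top strand at positions 9–22.
Reverse complement of the reverse primer: CACGGATGTAGAGCATGAAT. This occurs on the top strand at positions 44–63.
The product is the template from position 9 through 63 (55 bp).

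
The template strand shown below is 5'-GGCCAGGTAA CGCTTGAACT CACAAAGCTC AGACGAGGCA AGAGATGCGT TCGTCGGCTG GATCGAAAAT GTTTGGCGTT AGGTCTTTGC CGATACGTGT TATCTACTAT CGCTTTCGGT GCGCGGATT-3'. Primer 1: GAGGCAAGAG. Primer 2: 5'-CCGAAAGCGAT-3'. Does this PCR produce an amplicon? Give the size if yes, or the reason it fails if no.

Yes — an 85 bp product.

Primer 1 (GAGGCAAGAG) matches the top strand at positions 35–44; it acts as a forward primer.
Primer 2's reverse complement is ATCGCTTTCGG, matching the top strand at positions 109–119; it acts as a reverse primer.
The 3' ends face each other across positions 35–119, giving an 85 bp product.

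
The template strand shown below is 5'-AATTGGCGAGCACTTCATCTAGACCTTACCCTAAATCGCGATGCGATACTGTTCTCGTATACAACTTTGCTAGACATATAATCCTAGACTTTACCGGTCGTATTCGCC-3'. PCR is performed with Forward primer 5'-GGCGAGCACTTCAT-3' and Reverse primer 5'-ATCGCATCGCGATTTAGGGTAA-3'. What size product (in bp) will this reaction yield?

43 bp

Forward primer GGCGAGCACTTCAT is found on the top strand at positions 5–18.
Reverse complement of the reverse primer: TTACCCTAAATCGCGATGCGAT. This occurs on the top strand at positions 26–47.
Product length = (reverse-primer end) − (forward-primer start) + 1 = 47 − 5 + 1 = 43 bp.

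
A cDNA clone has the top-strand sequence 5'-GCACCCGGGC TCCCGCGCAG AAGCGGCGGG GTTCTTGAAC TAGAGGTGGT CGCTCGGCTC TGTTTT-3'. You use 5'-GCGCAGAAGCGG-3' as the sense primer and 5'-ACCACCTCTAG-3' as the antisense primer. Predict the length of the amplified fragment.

Scanning the template, GCGCAGAAGCGG occurs at positions 15–26; this primer anneals to the bottom strand there with its 3' end pointing downstream.
The reverse primer's reverse complement is CTAGAGGTGGT, which matches the template at positions 40–50.
The product runs from position 15 to position 50, so its length is 50 − 15 + 1 = 36 bp.

36 bp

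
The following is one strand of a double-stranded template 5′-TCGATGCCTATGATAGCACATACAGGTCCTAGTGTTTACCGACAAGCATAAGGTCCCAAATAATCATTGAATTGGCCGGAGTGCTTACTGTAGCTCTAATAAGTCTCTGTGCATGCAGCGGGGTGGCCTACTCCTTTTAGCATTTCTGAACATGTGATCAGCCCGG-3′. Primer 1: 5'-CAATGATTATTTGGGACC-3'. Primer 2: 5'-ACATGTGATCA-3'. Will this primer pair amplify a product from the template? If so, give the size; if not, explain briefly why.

No product — the primers' 3' ends point away from each other.

Primer 1 (CAATGATTATTTGGGACC) has reverse complement GGTCCCAAATAATCATTG, which matches the top strand at positions 52–69; primer 1 anneals to the top strand there with its 3' end pointing upstream toward position 52.
Primer 2 (ACATGTGATCA) matches the top strand directly at positions 150–160; it anneals to the bottom strand with its 3' end pointing downstream toward position 160.
The 3' ends diverge (primer 1 extends toward position 1, primer 2 toward position 166), so the primers never converge on a shared product.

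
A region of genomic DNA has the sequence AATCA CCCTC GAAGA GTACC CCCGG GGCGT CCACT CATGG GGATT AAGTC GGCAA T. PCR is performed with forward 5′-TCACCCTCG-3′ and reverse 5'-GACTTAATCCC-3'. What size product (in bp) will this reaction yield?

Forward primer TCACCCTCG is found on the top strand at positions 3–11.
The reverse primer's reverse complement is GGGATTAAGTC, which matches the template at positions 40–50.
Amplicon spans positions 3–50: 48 bp.

48 bp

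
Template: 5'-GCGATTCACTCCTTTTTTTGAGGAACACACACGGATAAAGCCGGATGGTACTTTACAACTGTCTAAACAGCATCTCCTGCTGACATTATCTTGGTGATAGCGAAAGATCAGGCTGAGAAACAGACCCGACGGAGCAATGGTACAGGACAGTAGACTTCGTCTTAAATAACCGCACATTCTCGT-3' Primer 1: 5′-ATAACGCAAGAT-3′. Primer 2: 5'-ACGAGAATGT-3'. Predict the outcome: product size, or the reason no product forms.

No product — primer 1 has no binding site in the template.

Primer 1 (ATAACGCAAGAT) does not match the top strand, and its reverse complement ATCTTGCGTTAT does not match either.
With no annealing site for primer 1, no amplification occurs.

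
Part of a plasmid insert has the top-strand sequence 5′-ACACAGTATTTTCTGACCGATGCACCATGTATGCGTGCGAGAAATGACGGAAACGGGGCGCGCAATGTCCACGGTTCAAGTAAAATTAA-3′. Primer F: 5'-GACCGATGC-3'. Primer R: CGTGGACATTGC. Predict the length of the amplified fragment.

59 bp

The forward primer matches the template at positions 15–23.
The reverse primer's reverse complement is GCAATGTCCACG, which matches the template at positions 62–73.
The product runs from position 15 to position 73, so its length is 73 − 15 + 1 = 59 bp.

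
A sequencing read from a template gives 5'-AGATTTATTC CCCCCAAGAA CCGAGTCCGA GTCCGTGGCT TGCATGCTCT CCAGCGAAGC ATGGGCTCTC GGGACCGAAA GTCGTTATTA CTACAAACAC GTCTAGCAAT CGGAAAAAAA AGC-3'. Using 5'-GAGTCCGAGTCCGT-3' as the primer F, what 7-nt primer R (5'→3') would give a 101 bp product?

5'-GCTTTTT-3'

The forward primer binds at positions 23–36, so a 101 bp product ends at position 23 + 101 − 1 = 123.
The reverse primer anneals to the top strand over positions 117–123, i.e. to AAAAAGC.
Its sequence written 5'→3' is the reverse complement: GCTTTTT.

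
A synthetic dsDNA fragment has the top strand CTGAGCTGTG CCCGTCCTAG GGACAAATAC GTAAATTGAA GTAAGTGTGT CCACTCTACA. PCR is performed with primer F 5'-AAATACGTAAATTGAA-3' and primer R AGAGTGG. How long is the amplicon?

33 bp

The forward primer matches the template at positions 25–40.
Taking the reverse complement of AGAGTGG gives CCACTCT, found at positions 51–57 on the template; the primer anneals here to the top strand with its 3' end pointing upstream.
The product runs from position 25 to position 57, so its length is 57 − 25 + 1 = 33 bp.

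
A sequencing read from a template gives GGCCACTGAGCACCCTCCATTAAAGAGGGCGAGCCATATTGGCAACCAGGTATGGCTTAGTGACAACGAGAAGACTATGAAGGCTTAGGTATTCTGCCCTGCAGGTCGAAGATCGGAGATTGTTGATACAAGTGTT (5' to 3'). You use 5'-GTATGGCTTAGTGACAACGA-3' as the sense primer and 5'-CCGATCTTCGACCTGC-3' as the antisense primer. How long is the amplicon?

Scanning the template, GTATGGCTTAGTGACAACGA occurs at positions 50–69; this primer anneals to the bottom strand there with its 3' end pointing downstream.
The reverse primer's reverse complement is GCAGGTCGAAGATCGG, which matches the template at positions 101–116.
The product runs from position 50 to position 116, so its length is 116 − 50 + 1 = 67 bp.

67 bp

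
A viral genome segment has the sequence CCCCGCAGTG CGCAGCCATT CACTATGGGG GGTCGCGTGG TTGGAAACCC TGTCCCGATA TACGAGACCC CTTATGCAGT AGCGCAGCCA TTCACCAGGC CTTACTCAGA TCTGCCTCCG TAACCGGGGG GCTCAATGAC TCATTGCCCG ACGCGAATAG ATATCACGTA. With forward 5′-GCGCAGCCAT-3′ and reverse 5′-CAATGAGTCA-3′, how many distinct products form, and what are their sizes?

Two products: 137 bp, 65 bp

The forward primer GCGCAGCCAT matches the top strand at positions 10–19, 82–91.
The reverse primer's reverse complement is TGACTCATTG, matching at positions 137–146.
Each forward site pairs with the reverse site to give a product ending at position 146: sizes 137, 65 bp.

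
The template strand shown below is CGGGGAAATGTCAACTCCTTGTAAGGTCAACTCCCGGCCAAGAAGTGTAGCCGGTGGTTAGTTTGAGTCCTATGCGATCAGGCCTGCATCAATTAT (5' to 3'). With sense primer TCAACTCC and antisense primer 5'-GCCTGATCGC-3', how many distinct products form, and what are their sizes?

Two products: 73 bp, 57 bp

The forward primer TCAACTCC matches the top strand at positions 11–18, 27–34.
The reverse primer's reverse complement is GCGATCAGGC, matching at positions 74–83.
Each forward site pairs with the reverse site to give a product ending at position 83: sizes 73, 57 bp.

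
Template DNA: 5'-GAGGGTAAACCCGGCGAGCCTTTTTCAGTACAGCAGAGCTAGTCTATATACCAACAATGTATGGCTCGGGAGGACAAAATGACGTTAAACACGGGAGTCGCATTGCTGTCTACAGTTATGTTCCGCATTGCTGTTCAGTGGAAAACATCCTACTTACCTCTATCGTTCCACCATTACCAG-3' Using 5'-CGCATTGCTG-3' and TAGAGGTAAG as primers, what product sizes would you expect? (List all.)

64 bp, 39 bp

The forward primer CGCATTGCTG matches the top strand at positions 99–108, 124–133.
The reverse primer's reverse complement is CTTACCTCTA, matching at positions 153–162.
Each forward site pairs with the reverse site to give a product ending at position 162: sizes 64, 39 bp.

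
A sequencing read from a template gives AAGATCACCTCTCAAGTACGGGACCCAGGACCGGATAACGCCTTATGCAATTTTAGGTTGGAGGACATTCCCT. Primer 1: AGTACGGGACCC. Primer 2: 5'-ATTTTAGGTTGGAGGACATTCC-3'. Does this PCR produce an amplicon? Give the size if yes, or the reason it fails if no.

No product — both primers anneal to the same strand and extend in the same direction.

Primer 1 (AGTACGGGACCC) matches the top strand at positions 15–26 (3' end points downstream).
Primer 2 (ATTTTAGGTTGGAGGACATTCC) also matches the top strand directly, at positions 50–71 — its reverse complement GGAATGTCCTCCAACCTAAAAT is not present.
Both primers anneal to the bottom strand with 3' ends pointing the same way, so neither can prime synthesis back toward the other.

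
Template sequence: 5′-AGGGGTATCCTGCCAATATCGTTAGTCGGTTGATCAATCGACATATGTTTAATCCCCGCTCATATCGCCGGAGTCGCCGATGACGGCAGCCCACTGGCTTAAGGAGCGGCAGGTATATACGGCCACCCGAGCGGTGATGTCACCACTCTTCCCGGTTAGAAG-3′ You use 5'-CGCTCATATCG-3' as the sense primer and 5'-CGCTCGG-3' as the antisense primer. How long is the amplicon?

77 bp

Forward primer CGCTCATATCG is found on the top strand at positions 57–67.
Taking the reverse complement of CGCTCGG gives CCGAGCG, found at positions 127–133 on the template; the primer anneals here to the top strand with its 3' end pointing upstream.
Product length = (reverse-primer end) − (forward-primer start) + 1 = 133 − 57 + 1 = 77 bp.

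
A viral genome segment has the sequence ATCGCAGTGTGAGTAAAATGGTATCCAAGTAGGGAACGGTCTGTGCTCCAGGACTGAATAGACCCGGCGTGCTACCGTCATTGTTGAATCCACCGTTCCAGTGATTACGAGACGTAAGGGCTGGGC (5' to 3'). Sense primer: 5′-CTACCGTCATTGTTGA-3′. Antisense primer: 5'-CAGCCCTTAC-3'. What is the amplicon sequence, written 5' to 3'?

5'-CTACCGTCATTGTTGAATCCACCGTTCCAGTGATTACGAGACGTAAGGGCTG-3'

Forward primer CTACCGTCATTGTTGA is found on the top strand at positions 72–87.
The reverse primer's reverse complement is GTAAGGGCTG, which matches the template at positions 114–123.
The product is the template from position 72 through 123 (52 bp).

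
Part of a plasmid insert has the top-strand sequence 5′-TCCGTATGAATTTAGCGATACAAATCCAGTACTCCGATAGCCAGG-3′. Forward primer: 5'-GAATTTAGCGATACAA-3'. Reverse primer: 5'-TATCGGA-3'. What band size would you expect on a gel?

Scanning the template, GAATTTAGCGATACAA occurs at positions 8–23; this primer anneals to the bottom strand there with its 3' end pointing downstream.
Reverse complement of the reverse primer: TCCGATA. This occurs on the top strand at positions 33–39.
Product length = (reverse-primer end) − (forward-primer start) + 1 = 39 − 8 + 1 = 32 bp.

32 bp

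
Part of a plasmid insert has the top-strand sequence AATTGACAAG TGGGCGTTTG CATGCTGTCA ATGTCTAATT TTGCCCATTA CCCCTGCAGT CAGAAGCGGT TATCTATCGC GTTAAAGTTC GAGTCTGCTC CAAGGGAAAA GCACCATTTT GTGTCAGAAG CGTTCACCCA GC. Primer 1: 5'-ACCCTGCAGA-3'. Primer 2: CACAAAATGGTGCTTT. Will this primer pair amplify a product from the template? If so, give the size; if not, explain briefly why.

Primer 1 (ACCCTGCAGA) does not match the top strand, and its reverse complement TCTGCAGGGT does not match either.
With no annealing site for primer 1, no amplification occurs.

No product — primer 1 has no binding site in the template.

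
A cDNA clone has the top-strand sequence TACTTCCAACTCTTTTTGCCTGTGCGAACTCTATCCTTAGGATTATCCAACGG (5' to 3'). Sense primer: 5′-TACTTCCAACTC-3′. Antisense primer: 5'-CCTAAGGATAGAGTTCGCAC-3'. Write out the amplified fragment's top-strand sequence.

The forward primer matches the template at positions 1–12.
Taking the reverse complement of CCTAAGGATAGAGTTCGCAC gives GTGCGAACTCTATCCTTAGG, found at positions 22–41 on the template; the primer anneals here to the top strand with its 3' end pointing upstream.
The product is the template from position 1 through 41 (41 bp).

5'-TACTTCCAACTCTTTTTGCCTGTGCGAACTCTATCCTTAGG-3'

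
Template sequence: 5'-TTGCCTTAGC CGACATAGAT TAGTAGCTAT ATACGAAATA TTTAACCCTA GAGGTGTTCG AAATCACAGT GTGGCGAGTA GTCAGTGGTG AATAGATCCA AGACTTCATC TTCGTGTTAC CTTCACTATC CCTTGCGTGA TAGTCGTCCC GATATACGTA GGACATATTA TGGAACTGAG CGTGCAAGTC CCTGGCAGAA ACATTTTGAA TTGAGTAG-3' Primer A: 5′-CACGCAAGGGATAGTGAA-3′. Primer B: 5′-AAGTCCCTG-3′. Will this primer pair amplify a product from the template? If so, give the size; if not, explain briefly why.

No product — the primers' 3' ends point away from each other.

Primer A (CACGCAAGGGATAGTGAA) has reverse complement TTCACTATCCCTTGCGTG, which matches the top strand at positions 122–139; primer A anneals to the top strand there with its 3' end pointing upstream toward position 122.
Primer B (AAGTCCCTG) matches the top strand directly at positions 186–194; it anneals to the bottom strand with its 3' end pointing downstream toward position 194.
The 3' ends diverge (primer A extends toward position 1, primer B toward position 218), so the primers never converge on a shared product.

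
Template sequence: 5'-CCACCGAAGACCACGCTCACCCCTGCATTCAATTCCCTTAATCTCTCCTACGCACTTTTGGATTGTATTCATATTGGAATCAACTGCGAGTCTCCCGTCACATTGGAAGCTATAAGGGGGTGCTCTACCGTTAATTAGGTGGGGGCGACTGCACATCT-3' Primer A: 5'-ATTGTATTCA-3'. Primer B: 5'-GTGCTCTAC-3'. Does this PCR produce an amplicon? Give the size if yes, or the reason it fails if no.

No product — both primers anneal to the same strand and extend in the same direction.

Primer A (ATTGTATTCA) matches the top strand at positions 62–71 (3' end points downstream).
Primer B (GTGCTCTAC) also matches the top strand directly, at positions 120–128 — its reverse complement GTAGAGCAC is not present.
Both primers anneal to the bottom strand with 3' ends pointing the same way, so neither can prime synthesis back toward the other.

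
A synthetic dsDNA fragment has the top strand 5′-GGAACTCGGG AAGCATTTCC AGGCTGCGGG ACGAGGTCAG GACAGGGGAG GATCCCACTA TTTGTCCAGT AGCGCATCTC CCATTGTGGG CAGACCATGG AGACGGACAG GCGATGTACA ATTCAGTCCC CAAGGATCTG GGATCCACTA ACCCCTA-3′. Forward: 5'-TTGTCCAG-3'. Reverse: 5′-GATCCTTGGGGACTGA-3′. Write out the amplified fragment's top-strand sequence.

Scanning the template, TTGTCCAG occurs at positions 62–69; this primer anneals to the bottom strand there with its 3' end pointing downstream.
The reverse primer's reverse complement is TCAGTCCCCAAGGATC, which matches the template at positions 123–138.
The product is the template from position 62 through 138 (77 bp).

5'-TTGTCCAGTAGCGCATCTCCCATTGTGGGCAGACCATGGAGACGGACAGGCGATGTACAATTCAGTCCCCAAGGATC-3'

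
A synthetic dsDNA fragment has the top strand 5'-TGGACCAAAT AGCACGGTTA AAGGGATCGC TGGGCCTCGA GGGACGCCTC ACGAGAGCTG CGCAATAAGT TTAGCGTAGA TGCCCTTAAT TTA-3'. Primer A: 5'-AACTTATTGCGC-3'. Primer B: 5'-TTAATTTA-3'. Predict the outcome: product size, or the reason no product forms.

No product — the primers' 3' ends point away from each other.

Primer A (AACTTATTGCGC) has reverse complement GCGCAATAAGTT, which matches the top strand at positions 60–71; primer A anneals to the top strand there with its 3' end pointing upstream toward position 60.
Primer B (TTAATTTA) matches the top strand directly at positions 86–93; it anneals to the bottom strand with its 3' end pointing downstream toward position 93.
The 3' ends diverge (primer A extends toward position 1, primer B toward position 93), so the primers never converge on a shared product.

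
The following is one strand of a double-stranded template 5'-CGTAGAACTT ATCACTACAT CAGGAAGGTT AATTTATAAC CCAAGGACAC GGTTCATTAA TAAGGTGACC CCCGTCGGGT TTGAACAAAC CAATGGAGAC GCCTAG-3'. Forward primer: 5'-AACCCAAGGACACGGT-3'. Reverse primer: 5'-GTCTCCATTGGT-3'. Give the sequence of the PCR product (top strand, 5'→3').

5'-AACCCAAGGACACGGTTCATTAATAAGGTGACCCCCGTCGGGTTTGAACAAACCAATGGAGAC-3'

Forward primer AACCCAAGGACACGGT is found on the top strand at positions 38–53.
The reverse primer's reverse complement is ACCAATGGAGAC, which matches the template at positions 89–100.
The product is the template from position 38 through 100 (63 bp).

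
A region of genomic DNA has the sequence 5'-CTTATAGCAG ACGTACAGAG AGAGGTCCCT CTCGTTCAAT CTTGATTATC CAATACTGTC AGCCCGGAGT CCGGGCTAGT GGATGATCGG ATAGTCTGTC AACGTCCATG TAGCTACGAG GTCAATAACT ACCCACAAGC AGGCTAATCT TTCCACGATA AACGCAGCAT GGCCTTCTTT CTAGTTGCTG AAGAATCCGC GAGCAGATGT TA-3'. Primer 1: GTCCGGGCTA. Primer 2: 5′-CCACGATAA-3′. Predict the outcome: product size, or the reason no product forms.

Primer 1 (GTCCGGGCTA) matches the top strand at positions 69–78 (3' end points downstream).
Primer 2 (CCACGATAA) also matches the top strand directly, at positions 153–161 — its reverse complement TTATCGTGG is not present.
Both primers anneal to the bottom strand with 3' ends pointing the same way, so neither can prime synthesis back toward the other.

No product — both primers anneal to the same strand and extend in the same direction.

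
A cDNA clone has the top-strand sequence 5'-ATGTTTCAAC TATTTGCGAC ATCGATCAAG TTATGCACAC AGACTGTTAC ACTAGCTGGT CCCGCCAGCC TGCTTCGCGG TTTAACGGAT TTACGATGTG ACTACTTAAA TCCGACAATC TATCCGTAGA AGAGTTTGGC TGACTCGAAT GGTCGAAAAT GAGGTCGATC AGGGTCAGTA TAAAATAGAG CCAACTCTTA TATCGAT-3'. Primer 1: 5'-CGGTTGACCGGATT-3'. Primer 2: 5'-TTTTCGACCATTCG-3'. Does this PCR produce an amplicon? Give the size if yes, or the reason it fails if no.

Primer 1 (CGGTTGACCGGATT) does not match the top strand, and its reverse complement AATCCGGTCAACCG does not match either.
With no annealing site for primer 1, no amplification occurs.

No product — primer 1 has no binding site in the template.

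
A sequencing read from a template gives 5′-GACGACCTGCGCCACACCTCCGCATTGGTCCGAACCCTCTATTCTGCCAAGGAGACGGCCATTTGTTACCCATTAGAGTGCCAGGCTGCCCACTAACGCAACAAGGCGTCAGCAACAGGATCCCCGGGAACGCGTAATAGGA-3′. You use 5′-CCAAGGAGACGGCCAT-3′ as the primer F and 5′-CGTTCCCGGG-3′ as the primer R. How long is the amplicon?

The forward primer matches the template at positions 47–62.
Taking the reverse complement of CGTTCCCGGG gives CCCGGGAACG, found at positions 123–132 on the template; the primer anneals here to the top strand with its 3' end pointing upstream.
Product length = (reverse-primer end) − (forward-primer start) + 1 = 132 − 47 + 1 = 86 bp.

86 bp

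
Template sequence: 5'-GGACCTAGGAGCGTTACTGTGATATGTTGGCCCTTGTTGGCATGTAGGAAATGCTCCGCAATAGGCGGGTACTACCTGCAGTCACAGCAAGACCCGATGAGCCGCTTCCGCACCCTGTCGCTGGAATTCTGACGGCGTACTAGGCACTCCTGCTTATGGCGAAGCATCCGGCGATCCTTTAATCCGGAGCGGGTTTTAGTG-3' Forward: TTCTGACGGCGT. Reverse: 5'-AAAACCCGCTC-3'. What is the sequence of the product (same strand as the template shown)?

5'-TTCTGACGGCGTACTAGGCACTCCTGCTTATGGCGAAGCATCCGGCGATCCTTTAATCCGGAGCGGGTTTT-3'

The forward primer matches the template at positions 127–138.
Taking the reverse complement of AAAACCCGCTC gives GAGCGGGTTTT, found at positions 187–197 on the template; the primer anneals here to the top strand with its 3' end pointing upstream.
The product is the template from position 127 through 197 (71 bp).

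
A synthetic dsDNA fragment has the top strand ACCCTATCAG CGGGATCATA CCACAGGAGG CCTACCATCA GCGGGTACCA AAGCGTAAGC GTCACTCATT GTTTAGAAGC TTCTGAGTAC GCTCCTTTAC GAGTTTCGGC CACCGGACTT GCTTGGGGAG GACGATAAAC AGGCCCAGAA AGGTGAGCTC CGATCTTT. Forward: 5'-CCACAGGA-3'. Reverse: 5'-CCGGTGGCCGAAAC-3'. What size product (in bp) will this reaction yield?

Scanning the template, CCACAGGA occurs at positions 21–28; this primer anneals to the bottom strand there with its 3' end pointing downstream.
Taking the reverse complement of CCGGTGGCCGAAAC gives GTTTCGGCCACCGG, found at positions 103–116 on the template; the primer anneals here to the top strand with its 3' end pointing upstream.
Amplicon spans positions 21–116: 96 bp.

96 bp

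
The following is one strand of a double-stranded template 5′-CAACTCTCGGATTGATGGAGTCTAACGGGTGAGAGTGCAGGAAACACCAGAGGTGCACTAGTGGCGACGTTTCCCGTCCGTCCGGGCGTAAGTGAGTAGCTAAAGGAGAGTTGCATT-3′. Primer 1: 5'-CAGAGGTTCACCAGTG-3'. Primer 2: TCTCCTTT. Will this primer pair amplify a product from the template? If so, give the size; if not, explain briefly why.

No product — primer 1 has no binding site in the template.

Primer 1 (CAGAGGTTCACCAGTG) does not match the top strand, and its reverse complement CACTGGTGAACCTCTG does not match either.
With no annealing site for primer 1, no amplification occurs.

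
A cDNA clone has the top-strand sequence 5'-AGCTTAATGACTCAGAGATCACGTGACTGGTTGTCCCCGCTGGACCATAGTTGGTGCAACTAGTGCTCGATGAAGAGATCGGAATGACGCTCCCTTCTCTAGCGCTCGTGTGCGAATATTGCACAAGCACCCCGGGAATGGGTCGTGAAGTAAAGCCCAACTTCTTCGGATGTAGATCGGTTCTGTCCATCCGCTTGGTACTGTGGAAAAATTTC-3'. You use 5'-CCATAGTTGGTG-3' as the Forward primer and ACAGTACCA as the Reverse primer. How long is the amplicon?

160 bp

Scanning the template, CCATAGTTGGTG occurs at positions 45–56; this primer anneals to the bottom strand there with its 3' end pointing downstream.
The reverse primer's reverse complement is TGGTACTGT, which matches the template at positions 196–204.
Amplicon spans positions 45–204: 160 bp.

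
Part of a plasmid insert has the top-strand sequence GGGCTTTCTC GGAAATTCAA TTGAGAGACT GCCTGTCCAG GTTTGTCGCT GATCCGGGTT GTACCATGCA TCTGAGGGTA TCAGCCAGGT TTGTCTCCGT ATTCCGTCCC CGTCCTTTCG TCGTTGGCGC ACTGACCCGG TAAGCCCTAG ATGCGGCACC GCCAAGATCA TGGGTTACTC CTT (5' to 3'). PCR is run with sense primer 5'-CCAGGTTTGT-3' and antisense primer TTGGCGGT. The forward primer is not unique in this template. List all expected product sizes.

129 bp, 81 bp

The forward primer CCAGGTTTGT matches the top strand at positions 37–46, 85–94.
The reverse primer's reverse complement is ACCGCCAA, matching at positions 158–165.
Each forward site pairs with the reverse site to give a product ending at position 165: sizes 129, 81 bp.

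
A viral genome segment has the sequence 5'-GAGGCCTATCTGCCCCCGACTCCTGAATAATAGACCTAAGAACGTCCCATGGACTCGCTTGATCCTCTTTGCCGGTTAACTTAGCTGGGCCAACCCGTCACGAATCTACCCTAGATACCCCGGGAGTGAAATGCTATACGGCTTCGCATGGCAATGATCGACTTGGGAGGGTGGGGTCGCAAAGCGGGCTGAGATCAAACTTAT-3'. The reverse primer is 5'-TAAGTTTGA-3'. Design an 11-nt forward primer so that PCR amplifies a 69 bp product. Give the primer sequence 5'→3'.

5'-TATACGGCTTC-3'

The reverse primer's reverse complement TCAAACTTA matches the template at positions 195–203, so the product ends at position 203.
A 69 bp product then starts at position 203 − 69 + 1 = 135.
The forward primer is identical to the top strand there: TATACGGCTTC.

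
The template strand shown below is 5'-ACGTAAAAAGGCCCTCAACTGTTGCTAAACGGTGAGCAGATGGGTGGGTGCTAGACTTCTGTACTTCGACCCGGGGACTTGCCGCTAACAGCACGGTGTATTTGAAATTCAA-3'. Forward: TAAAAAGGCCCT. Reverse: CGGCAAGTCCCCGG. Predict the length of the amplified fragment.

The forward primer matches the template at positions 4–15.
Reverse complement of the reverse primer: CCGGGGACTTGCCG. This occurs on the top strand at positions 71–84.
Amplicon spans positions 4–84: 81 bp.

81 bp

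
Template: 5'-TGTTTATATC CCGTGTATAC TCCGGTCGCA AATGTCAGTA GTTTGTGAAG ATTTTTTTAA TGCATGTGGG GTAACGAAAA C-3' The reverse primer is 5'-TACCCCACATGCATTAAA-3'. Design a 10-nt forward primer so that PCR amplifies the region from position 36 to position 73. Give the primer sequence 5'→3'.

5'-CAGTAGTTTG-3'

The reverse primer's reverse complement TTTAATGCATGTGGGGTA matches the template at positions 56–73; the product starts at position 36.
The forward primer is identical to the top strand over positions 36–45: CAGTAGTTTG.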